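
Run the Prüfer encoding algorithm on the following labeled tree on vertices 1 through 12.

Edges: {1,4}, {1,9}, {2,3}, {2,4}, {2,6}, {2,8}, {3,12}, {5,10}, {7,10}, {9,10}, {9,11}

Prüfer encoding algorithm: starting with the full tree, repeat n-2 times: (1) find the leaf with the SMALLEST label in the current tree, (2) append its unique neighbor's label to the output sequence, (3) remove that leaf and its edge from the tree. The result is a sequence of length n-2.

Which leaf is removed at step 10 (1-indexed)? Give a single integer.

Step 1: current leaves = {5,6,7,8,11,12}. Remove leaf 5 (neighbor: 10).
Step 2: current leaves = {6,7,8,11,12}. Remove leaf 6 (neighbor: 2).
Step 3: current leaves = {7,8,11,12}. Remove leaf 7 (neighbor: 10).
Step 4: current leaves = {8,10,11,12}. Remove leaf 8 (neighbor: 2).
Step 5: current leaves = {10,11,12}. Remove leaf 10 (neighbor: 9).
Step 6: current leaves = {11,12}. Remove leaf 11 (neighbor: 9).
Step 7: current leaves = {9,12}. Remove leaf 9 (neighbor: 1).
Step 8: current leaves = {1,12}. Remove leaf 1 (neighbor: 4).
Step 9: current leaves = {4,12}. Remove leaf 4 (neighbor: 2).
Step 10: current leaves = {2,12}. Remove leaf 2 (neighbor: 3).

Answer: 2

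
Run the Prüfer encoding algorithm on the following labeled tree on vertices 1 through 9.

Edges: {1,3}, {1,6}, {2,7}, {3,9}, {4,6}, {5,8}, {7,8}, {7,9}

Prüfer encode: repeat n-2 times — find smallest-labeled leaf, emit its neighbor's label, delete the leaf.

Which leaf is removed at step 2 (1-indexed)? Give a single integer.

Step 1: current leaves = {2,4,5}. Remove leaf 2 (neighbor: 7).
Step 2: current leaves = {4,5}. Remove leaf 4 (neighbor: 6).

Answer: 4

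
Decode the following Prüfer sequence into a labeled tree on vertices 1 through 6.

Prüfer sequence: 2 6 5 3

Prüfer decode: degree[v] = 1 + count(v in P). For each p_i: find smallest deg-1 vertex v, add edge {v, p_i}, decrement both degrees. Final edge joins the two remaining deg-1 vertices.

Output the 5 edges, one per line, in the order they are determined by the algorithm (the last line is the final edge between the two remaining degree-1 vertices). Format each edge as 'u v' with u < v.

Initial degrees: {1:1, 2:2, 3:2, 4:1, 5:2, 6:2}
Step 1: smallest deg-1 vertex = 1, p_1 = 2. Add edge {1,2}. Now deg[1]=0, deg[2]=1.
Step 2: smallest deg-1 vertex = 2, p_2 = 6. Add edge {2,6}. Now deg[2]=0, deg[6]=1.
Step 3: smallest deg-1 vertex = 4, p_3 = 5. Add edge {4,5}. Now deg[4]=0, deg[5]=1.
Step 4: smallest deg-1 vertex = 5, p_4 = 3. Add edge {3,5}. Now deg[5]=0, deg[3]=1.
Final: two remaining deg-1 vertices are 3, 6. Add edge {3,6}.

Answer: 1 2
2 6
4 5
3 5
3 6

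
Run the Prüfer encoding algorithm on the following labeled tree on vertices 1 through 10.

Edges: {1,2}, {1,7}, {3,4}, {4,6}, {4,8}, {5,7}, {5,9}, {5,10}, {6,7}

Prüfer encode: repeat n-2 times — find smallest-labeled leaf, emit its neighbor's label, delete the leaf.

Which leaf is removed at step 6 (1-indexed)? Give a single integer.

Step 1: current leaves = {2,3,8,9,10}. Remove leaf 2 (neighbor: 1).
Step 2: current leaves = {1,3,8,9,10}. Remove leaf 1 (neighbor: 7).
Step 3: current leaves = {3,8,9,10}. Remove leaf 3 (neighbor: 4).
Step 4: current leaves = {8,9,10}. Remove leaf 8 (neighbor: 4).
Step 5: current leaves = {4,9,10}. Remove leaf 4 (neighbor: 6).
Step 6: current leaves = {6,9,10}. Remove leaf 6 (neighbor: 7).

Answer: 6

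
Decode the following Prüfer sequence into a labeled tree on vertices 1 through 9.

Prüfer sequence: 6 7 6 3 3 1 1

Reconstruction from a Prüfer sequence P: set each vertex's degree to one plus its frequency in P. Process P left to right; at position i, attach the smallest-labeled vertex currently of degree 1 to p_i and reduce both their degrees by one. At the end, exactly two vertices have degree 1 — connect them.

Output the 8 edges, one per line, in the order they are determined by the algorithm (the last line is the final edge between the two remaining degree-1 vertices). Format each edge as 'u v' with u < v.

Initial degrees: {1:3, 2:1, 3:3, 4:1, 5:1, 6:3, 7:2, 8:1, 9:1}
Step 1: smallest deg-1 vertex = 2, p_1 = 6. Add edge {2,6}. Now deg[2]=0, deg[6]=2.
Step 2: smallest deg-1 vertex = 4, p_2 = 7. Add edge {4,7}. Now deg[4]=0, deg[7]=1.
Step 3: smallest deg-1 vertex = 5, p_3 = 6. Add edge {5,6}. Now deg[5]=0, deg[6]=1.
Step 4: smallest deg-1 vertex = 6, p_4 = 3. Add edge {3,6}. Now deg[6]=0, deg[3]=2.
Step 5: smallest deg-1 vertex = 7, p_5 = 3. Add edge {3,7}. Now deg[7]=0, deg[3]=1.
Step 6: smallest deg-1 vertex = 3, p_6 = 1. Add edge {1,3}. Now deg[3]=0, deg[1]=2.
Step 7: smallest deg-1 vertex = 8, p_7 = 1. Add edge {1,8}. Now deg[8]=0, deg[1]=1.
Final: two remaining deg-1 vertices are 1, 9. Add edge {1,9}.

Answer: 2 6
4 7
5 6
3 6
3 7
1 3
1 8
1 9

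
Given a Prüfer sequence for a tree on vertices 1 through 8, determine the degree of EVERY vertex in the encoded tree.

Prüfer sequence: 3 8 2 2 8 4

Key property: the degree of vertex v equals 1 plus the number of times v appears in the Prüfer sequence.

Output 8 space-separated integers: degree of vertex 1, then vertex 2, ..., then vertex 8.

p_1 = 3: count[3] becomes 1
p_2 = 8: count[8] becomes 1
p_3 = 2: count[2] becomes 1
p_4 = 2: count[2] becomes 2
p_5 = 8: count[8] becomes 2
p_6 = 4: count[4] becomes 1
Degrees (1 + count): deg[1]=1+0=1, deg[2]=1+2=3, deg[3]=1+1=2, deg[4]=1+1=2, deg[5]=1+0=1, deg[6]=1+0=1, deg[7]=1+0=1, deg[8]=1+2=3

Answer: 1 3 2 2 1 1 1 3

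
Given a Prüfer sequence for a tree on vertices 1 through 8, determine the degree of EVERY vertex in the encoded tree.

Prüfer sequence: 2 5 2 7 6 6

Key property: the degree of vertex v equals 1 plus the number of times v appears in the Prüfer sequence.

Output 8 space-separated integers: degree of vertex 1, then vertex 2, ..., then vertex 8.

Answer: 1 3 1 1 2 3 2 1

Derivation:
p_1 = 2: count[2] becomes 1
p_2 = 5: count[5] becomes 1
p_3 = 2: count[2] becomes 2
p_4 = 7: count[7] becomes 1
p_5 = 6: count[6] becomes 1
p_6 = 6: count[6] becomes 2
Degrees (1 + count): deg[1]=1+0=1, deg[2]=1+2=3, deg[3]=1+0=1, deg[4]=1+0=1, deg[5]=1+1=2, deg[6]=1+2=3, deg[7]=1+1=2, deg[8]=1+0=1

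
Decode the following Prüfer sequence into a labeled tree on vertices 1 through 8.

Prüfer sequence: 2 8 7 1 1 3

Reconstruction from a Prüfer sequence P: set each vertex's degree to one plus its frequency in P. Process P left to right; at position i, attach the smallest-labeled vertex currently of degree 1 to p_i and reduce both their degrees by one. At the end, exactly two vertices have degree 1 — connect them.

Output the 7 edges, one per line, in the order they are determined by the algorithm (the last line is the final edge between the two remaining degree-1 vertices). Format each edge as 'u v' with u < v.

Initial degrees: {1:3, 2:2, 3:2, 4:1, 5:1, 6:1, 7:2, 8:2}
Step 1: smallest deg-1 vertex = 4, p_1 = 2. Add edge {2,4}. Now deg[4]=0, deg[2]=1.
Step 2: smallest deg-1 vertex = 2, p_2 = 8. Add edge {2,8}. Now deg[2]=0, deg[8]=1.
Step 3: smallest deg-1 vertex = 5, p_3 = 7. Add edge {5,7}. Now deg[5]=0, deg[7]=1.
Step 4: smallest deg-1 vertex = 6, p_4 = 1. Add edge {1,6}. Now deg[6]=0, deg[1]=2.
Step 5: smallest deg-1 vertex = 7, p_5 = 1. Add edge {1,7}. Now deg[7]=0, deg[1]=1.
Step 6: smallest deg-1 vertex = 1, p_6 = 3. Add edge {1,3}. Now deg[1]=0, deg[3]=1.
Final: two remaining deg-1 vertices are 3, 8. Add edge {3,8}.

Answer: 2 4
2 8
5 7
1 6
1 7
1 3
3 8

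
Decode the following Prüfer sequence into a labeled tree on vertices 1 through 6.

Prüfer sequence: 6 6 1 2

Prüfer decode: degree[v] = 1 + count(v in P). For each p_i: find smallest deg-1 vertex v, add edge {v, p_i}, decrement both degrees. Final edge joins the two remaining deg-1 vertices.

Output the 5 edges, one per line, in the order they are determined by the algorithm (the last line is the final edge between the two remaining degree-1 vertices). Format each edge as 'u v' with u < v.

Answer: 3 6
4 6
1 5
1 2
2 6

Derivation:
Initial degrees: {1:2, 2:2, 3:1, 4:1, 5:1, 6:3}
Step 1: smallest deg-1 vertex = 3, p_1 = 6. Add edge {3,6}. Now deg[3]=0, deg[6]=2.
Step 2: smallest deg-1 vertex = 4, p_2 = 6. Add edge {4,6}. Now deg[4]=0, deg[6]=1.
Step 3: smallest deg-1 vertex = 5, p_3 = 1. Add edge {1,5}. Now deg[5]=0, deg[1]=1.
Step 4: smallest deg-1 vertex = 1, p_4 = 2. Add edge {1,2}. Now deg[1]=0, deg[2]=1.
Final: two remaining deg-1 vertices are 2, 6. Add edge {2,6}.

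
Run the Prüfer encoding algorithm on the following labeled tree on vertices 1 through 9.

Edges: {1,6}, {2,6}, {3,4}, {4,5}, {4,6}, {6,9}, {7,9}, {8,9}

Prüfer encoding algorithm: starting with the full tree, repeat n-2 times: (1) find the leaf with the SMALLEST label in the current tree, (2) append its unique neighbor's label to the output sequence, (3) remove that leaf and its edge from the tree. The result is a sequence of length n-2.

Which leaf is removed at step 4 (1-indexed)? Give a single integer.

Answer: 5

Derivation:
Step 1: current leaves = {1,2,3,5,7,8}. Remove leaf 1 (neighbor: 6).
Step 2: current leaves = {2,3,5,7,8}. Remove leaf 2 (neighbor: 6).
Step 3: current leaves = {3,5,7,8}. Remove leaf 3 (neighbor: 4).
Step 4: current leaves = {5,7,8}. Remove leaf 5 (neighbor: 4).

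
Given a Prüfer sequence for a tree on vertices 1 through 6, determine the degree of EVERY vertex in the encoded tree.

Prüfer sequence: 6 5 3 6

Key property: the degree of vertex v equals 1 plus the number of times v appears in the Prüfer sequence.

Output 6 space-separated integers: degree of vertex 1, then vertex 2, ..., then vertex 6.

Answer: 1 1 2 1 2 3

Derivation:
p_1 = 6: count[6] becomes 1
p_2 = 5: count[5] becomes 1
p_3 = 3: count[3] becomes 1
p_4 = 6: count[6] becomes 2
Degrees (1 + count): deg[1]=1+0=1, deg[2]=1+0=1, deg[3]=1+1=2, deg[4]=1+0=1, deg[5]=1+1=2, deg[6]=1+2=3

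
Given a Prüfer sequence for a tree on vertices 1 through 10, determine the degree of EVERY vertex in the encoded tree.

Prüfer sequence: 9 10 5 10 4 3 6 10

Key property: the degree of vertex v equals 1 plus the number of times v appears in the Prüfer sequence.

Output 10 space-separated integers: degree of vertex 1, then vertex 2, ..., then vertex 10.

p_1 = 9: count[9] becomes 1
p_2 = 10: count[10] becomes 1
p_3 = 5: count[5] becomes 1
p_4 = 10: count[10] becomes 2
p_5 = 4: count[4] becomes 1
p_6 = 3: count[3] becomes 1
p_7 = 6: count[6] becomes 1
p_8 = 10: count[10] becomes 3
Degrees (1 + count): deg[1]=1+0=1, deg[2]=1+0=1, deg[3]=1+1=2, deg[4]=1+1=2, deg[5]=1+1=2, deg[6]=1+1=2, deg[7]=1+0=1, deg[8]=1+0=1, deg[9]=1+1=2, deg[10]=1+3=4

Answer: 1 1 2 2 2 2 1 1 2 4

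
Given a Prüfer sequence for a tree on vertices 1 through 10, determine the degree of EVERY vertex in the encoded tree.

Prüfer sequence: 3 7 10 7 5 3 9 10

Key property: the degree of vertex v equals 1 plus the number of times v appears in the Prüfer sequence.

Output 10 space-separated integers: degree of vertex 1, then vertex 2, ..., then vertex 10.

p_1 = 3: count[3] becomes 1
p_2 = 7: count[7] becomes 1
p_3 = 10: count[10] becomes 1
p_4 = 7: count[7] becomes 2
p_5 = 5: count[5] becomes 1
p_6 = 3: count[3] becomes 2
p_7 = 9: count[9] becomes 1
p_8 = 10: count[10] becomes 2
Degrees (1 + count): deg[1]=1+0=1, deg[2]=1+0=1, deg[3]=1+2=3, deg[4]=1+0=1, deg[5]=1+1=2, deg[6]=1+0=1, deg[7]=1+2=3, deg[8]=1+0=1, deg[9]=1+1=2, deg[10]=1+2=3

Answer: 1 1 3 1 2 1 3 1 2 3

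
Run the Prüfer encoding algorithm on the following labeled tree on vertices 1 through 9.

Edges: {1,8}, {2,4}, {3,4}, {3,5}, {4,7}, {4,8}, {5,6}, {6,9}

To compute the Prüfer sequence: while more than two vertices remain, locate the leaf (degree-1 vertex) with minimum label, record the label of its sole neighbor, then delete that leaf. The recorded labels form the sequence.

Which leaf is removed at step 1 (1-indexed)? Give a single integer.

Answer: 1

Derivation:
Step 1: current leaves = {1,2,7,9}. Remove leaf 1 (neighbor: 8).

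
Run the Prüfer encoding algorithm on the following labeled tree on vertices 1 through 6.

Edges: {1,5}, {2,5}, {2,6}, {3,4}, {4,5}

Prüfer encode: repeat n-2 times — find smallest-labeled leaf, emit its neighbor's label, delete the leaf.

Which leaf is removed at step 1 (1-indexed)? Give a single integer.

Step 1: current leaves = {1,3,6}. Remove leaf 1 (neighbor: 5).

Answer: 1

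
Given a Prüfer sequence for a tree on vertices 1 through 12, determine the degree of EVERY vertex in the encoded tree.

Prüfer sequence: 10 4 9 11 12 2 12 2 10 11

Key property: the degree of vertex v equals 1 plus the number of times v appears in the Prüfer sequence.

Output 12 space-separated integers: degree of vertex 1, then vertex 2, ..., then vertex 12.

Answer: 1 3 1 2 1 1 1 1 2 3 3 3

Derivation:
p_1 = 10: count[10] becomes 1
p_2 = 4: count[4] becomes 1
p_3 = 9: count[9] becomes 1
p_4 = 11: count[11] becomes 1
p_5 = 12: count[12] becomes 1
p_6 = 2: count[2] becomes 1
p_7 = 12: count[12] becomes 2
p_8 = 2: count[2] becomes 2
p_9 = 10: count[10] becomes 2
p_10 = 11: count[11] becomes 2
Degrees (1 + count): deg[1]=1+0=1, deg[2]=1+2=3, deg[3]=1+0=1, deg[4]=1+1=2, deg[5]=1+0=1, deg[6]=1+0=1, deg[7]=1+0=1, deg[8]=1+0=1, deg[9]=1+1=2, deg[10]=1+2=3, deg[11]=1+2=3, deg[12]=1+2=3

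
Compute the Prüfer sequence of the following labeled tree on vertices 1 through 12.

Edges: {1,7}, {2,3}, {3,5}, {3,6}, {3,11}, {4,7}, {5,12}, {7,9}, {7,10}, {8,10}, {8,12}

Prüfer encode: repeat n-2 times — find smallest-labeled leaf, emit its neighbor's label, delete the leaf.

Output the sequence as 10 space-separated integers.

Step 1: leaves = {1,2,4,6,9,11}. Remove smallest leaf 1, emit neighbor 7.
Step 2: leaves = {2,4,6,9,11}. Remove smallest leaf 2, emit neighbor 3.
Step 3: leaves = {4,6,9,11}. Remove smallest leaf 4, emit neighbor 7.
Step 4: leaves = {6,9,11}. Remove smallest leaf 6, emit neighbor 3.
Step 5: leaves = {9,11}. Remove smallest leaf 9, emit neighbor 7.
Step 6: leaves = {7,11}. Remove smallest leaf 7, emit neighbor 10.
Step 7: leaves = {10,11}. Remove smallest leaf 10, emit neighbor 8.
Step 8: leaves = {8,11}. Remove smallest leaf 8, emit neighbor 12.
Step 9: leaves = {11,12}. Remove smallest leaf 11, emit neighbor 3.
Step 10: leaves = {3,12}. Remove smallest leaf 3, emit neighbor 5.
Done: 2 vertices remain (5, 12). Sequence = [7 3 7 3 7 10 8 12 3 5]

Answer: 7 3 7 3 7 10 8 12 3 5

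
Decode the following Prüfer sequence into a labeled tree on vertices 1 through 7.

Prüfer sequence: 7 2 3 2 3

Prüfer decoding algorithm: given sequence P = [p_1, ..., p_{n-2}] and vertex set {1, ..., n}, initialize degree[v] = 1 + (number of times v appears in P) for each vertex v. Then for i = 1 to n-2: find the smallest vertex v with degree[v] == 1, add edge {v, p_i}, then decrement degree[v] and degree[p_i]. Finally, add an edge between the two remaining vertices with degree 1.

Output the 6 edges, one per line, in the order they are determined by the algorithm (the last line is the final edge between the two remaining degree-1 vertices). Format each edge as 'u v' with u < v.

Answer: 1 7
2 4
3 5
2 6
2 3
3 7

Derivation:
Initial degrees: {1:1, 2:3, 3:3, 4:1, 5:1, 6:1, 7:2}
Step 1: smallest deg-1 vertex = 1, p_1 = 7. Add edge {1,7}. Now deg[1]=0, deg[7]=1.
Step 2: smallest deg-1 vertex = 4, p_2 = 2. Add edge {2,4}. Now deg[4]=0, deg[2]=2.
Step 3: smallest deg-1 vertex = 5, p_3 = 3. Add edge {3,5}. Now deg[5]=0, deg[3]=2.
Step 4: smallest deg-1 vertex = 6, p_4 = 2. Add edge {2,6}. Now deg[6]=0, deg[2]=1.
Step 5: smallest deg-1 vertex = 2, p_5 = 3. Add edge {2,3}. Now deg[2]=0, deg[3]=1.
Final: two remaining deg-1 vertices are 3, 7. Add edge {3,7}.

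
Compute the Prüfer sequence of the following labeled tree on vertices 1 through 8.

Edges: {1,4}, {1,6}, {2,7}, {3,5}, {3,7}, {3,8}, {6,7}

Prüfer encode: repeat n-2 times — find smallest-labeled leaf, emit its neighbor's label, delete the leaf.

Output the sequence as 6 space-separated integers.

Step 1: leaves = {2,4,5,8}. Remove smallest leaf 2, emit neighbor 7.
Step 2: leaves = {4,5,8}. Remove smallest leaf 4, emit neighbor 1.
Step 3: leaves = {1,5,8}. Remove smallest leaf 1, emit neighbor 6.
Step 4: leaves = {5,6,8}. Remove smallest leaf 5, emit neighbor 3.
Step 5: leaves = {6,8}. Remove smallest leaf 6, emit neighbor 7.
Step 6: leaves = {7,8}. Remove smallest leaf 7, emit neighbor 3.
Done: 2 vertices remain (3, 8). Sequence = [7 1 6 3 7 3]

Answer: 7 1 6 3 7 3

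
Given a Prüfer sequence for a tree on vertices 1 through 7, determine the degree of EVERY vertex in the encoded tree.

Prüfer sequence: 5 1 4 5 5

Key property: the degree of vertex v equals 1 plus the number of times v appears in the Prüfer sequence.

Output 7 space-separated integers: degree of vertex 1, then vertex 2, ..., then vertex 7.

Answer: 2 1 1 2 4 1 1

Derivation:
p_1 = 5: count[5] becomes 1
p_2 = 1: count[1] becomes 1
p_3 = 4: count[4] becomes 1
p_4 = 5: count[5] becomes 2
p_5 = 5: count[5] becomes 3
Degrees (1 + count): deg[1]=1+1=2, deg[2]=1+0=1, deg[3]=1+0=1, deg[4]=1+1=2, deg[5]=1+3=4, deg[6]=1+0=1, deg[7]=1+0=1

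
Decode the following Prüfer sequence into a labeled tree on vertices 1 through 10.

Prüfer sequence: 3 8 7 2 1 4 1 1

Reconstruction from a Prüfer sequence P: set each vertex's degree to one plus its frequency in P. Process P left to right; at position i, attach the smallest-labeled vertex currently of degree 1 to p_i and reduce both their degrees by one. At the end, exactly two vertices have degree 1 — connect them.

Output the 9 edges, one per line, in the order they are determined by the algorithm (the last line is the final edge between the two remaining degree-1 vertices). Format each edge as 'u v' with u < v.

Initial degrees: {1:4, 2:2, 3:2, 4:2, 5:1, 6:1, 7:2, 8:2, 9:1, 10:1}
Step 1: smallest deg-1 vertex = 5, p_1 = 3. Add edge {3,5}. Now deg[5]=0, deg[3]=1.
Step 2: smallest deg-1 vertex = 3, p_2 = 8. Add edge {3,8}. Now deg[3]=0, deg[8]=1.
Step 3: smallest deg-1 vertex = 6, p_3 = 7. Add edge {6,7}. Now deg[6]=0, deg[7]=1.
Step 4: smallest deg-1 vertex = 7, p_4 = 2. Add edge {2,7}. Now deg[7]=0, deg[2]=1.
Step 5: smallest deg-1 vertex = 2, p_5 = 1. Add edge {1,2}. Now deg[2]=0, deg[1]=3.
Step 6: smallest deg-1 vertex = 8, p_6 = 4. Add edge {4,8}. Now deg[8]=0, deg[4]=1.
Step 7: smallest deg-1 vertex = 4, p_7 = 1. Add edge {1,4}. Now deg[4]=0, deg[1]=2.
Step 8: smallest deg-1 vertex = 9, p_8 = 1. Add edge {1,9}. Now deg[9]=0, deg[1]=1.
Final: two remaining deg-1 vertices are 1, 10. Add edge {1,10}.

Answer: 3 5
3 8
6 7
2 7
1 2
4 8
1 4
1 9
1 10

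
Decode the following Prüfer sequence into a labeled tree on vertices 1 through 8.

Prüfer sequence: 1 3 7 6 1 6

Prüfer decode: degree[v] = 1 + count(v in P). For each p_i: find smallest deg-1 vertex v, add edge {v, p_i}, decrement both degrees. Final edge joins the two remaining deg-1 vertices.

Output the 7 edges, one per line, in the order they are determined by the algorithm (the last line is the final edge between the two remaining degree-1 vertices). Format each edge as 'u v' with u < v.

Answer: 1 2
3 4
3 7
5 6
1 7
1 6
6 8

Derivation:
Initial degrees: {1:3, 2:1, 3:2, 4:1, 5:1, 6:3, 7:2, 8:1}
Step 1: smallest deg-1 vertex = 2, p_1 = 1. Add edge {1,2}. Now deg[2]=0, deg[1]=2.
Step 2: smallest deg-1 vertex = 4, p_2 = 3. Add edge {3,4}. Now deg[4]=0, deg[3]=1.
Step 3: smallest deg-1 vertex = 3, p_3 = 7. Add edge {3,7}. Now deg[3]=0, deg[7]=1.
Step 4: smallest deg-1 vertex = 5, p_4 = 6. Add edge {5,6}. Now deg[5]=0, deg[6]=2.
Step 5: smallest deg-1 vertex = 7, p_5 = 1. Add edge {1,7}. Now deg[7]=0, deg[1]=1.
Step 6: smallest deg-1 vertex = 1, p_6 = 6. Add edge {1,6}. Now deg[1]=0, deg[6]=1.
Final: two remaining deg-1 vertices are 6, 8. Add edge {6,8}.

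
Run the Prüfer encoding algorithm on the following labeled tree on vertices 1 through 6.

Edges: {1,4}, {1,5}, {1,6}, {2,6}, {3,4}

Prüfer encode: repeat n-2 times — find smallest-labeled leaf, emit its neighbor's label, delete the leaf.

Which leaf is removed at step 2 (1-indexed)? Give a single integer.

Step 1: current leaves = {2,3,5}. Remove leaf 2 (neighbor: 6).
Step 2: current leaves = {3,5,6}. Remove leaf 3 (neighbor: 4).

Answer: 3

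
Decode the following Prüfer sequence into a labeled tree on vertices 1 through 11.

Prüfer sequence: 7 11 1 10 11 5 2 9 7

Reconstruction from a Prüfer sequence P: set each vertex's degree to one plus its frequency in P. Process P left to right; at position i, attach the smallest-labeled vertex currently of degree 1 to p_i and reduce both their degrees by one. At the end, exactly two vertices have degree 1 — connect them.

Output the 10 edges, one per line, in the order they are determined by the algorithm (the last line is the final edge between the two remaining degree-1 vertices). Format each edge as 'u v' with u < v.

Initial degrees: {1:2, 2:2, 3:1, 4:1, 5:2, 6:1, 7:3, 8:1, 9:2, 10:2, 11:3}
Step 1: smallest deg-1 vertex = 3, p_1 = 7. Add edge {3,7}. Now deg[3]=0, deg[7]=2.
Step 2: smallest deg-1 vertex = 4, p_2 = 11. Add edge {4,11}. Now deg[4]=0, deg[11]=2.
Step 3: smallest deg-1 vertex = 6, p_3 = 1. Add edge {1,6}. Now deg[6]=0, deg[1]=1.
Step 4: smallest deg-1 vertex = 1, p_4 = 10. Add edge {1,10}. Now deg[1]=0, deg[10]=1.
Step 5: smallest deg-1 vertex = 8, p_5 = 11. Add edge {8,11}. Now deg[8]=0, deg[11]=1.
Step 6: smallest deg-1 vertex = 10, p_6 = 5. Add edge {5,10}. Now deg[10]=0, deg[5]=1.
Step 7: smallest deg-1 vertex = 5, p_7 = 2. Add edge {2,5}. Now deg[5]=0, deg[2]=1.
Step 8: smallest deg-1 vertex = 2, p_8 = 9. Add edge {2,9}. Now deg[2]=0, deg[9]=1.
Step 9: smallest deg-1 vertex = 9, p_9 = 7. Add edge {7,9}. Now deg[9]=0, deg[7]=1.
Final: two remaining deg-1 vertices are 7, 11. Add edge {7,11}.

Answer: 3 7
4 11
1 6
1 10
8 11
5 10
2 5
2 9
7 9
7 11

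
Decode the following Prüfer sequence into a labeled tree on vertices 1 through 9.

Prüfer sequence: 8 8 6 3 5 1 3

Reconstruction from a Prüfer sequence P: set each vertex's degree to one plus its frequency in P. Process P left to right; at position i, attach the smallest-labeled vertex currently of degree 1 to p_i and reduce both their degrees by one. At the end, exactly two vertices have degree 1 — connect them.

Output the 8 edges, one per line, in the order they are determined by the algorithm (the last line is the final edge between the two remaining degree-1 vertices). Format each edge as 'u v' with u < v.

Answer: 2 8
4 8
6 7
3 6
5 8
1 5
1 3
3 9

Derivation:
Initial degrees: {1:2, 2:1, 3:3, 4:1, 5:2, 6:2, 7:1, 8:3, 9:1}
Step 1: smallest deg-1 vertex = 2, p_1 = 8. Add edge {2,8}. Now deg[2]=0, deg[8]=2.
Step 2: smallest deg-1 vertex = 4, p_2 = 8. Add edge {4,8}. Now deg[4]=0, deg[8]=1.
Step 3: smallest deg-1 vertex = 7, p_3 = 6. Add edge {6,7}. Now deg[7]=0, deg[6]=1.
Step 4: smallest deg-1 vertex = 6, p_4 = 3. Add edge {3,6}. Now deg[6]=0, deg[3]=2.
Step 5: smallest deg-1 vertex = 8, p_5 = 5. Add edge {5,8}. Now deg[8]=0, deg[5]=1.
Step 6: smallest deg-1 vertex = 5, p_6 = 1. Add edge {1,5}. Now deg[5]=0, deg[1]=1.
Step 7: smallest deg-1 vertex = 1, p_7 = 3. Add edge {1,3}. Now deg[1]=0, deg[3]=1.
Final: two remaining deg-1 vertices are 3, 9. Add edge {3,9}.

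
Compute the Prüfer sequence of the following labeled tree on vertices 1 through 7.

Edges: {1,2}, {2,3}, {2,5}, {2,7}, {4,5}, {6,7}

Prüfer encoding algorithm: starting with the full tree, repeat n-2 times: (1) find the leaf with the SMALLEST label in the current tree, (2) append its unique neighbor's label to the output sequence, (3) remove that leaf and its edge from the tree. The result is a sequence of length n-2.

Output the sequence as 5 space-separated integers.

Answer: 2 2 5 2 7

Derivation:
Step 1: leaves = {1,3,4,6}. Remove smallest leaf 1, emit neighbor 2.
Step 2: leaves = {3,4,6}. Remove smallest leaf 3, emit neighbor 2.
Step 3: leaves = {4,6}. Remove smallest leaf 4, emit neighbor 5.
Step 4: leaves = {5,6}. Remove smallest leaf 5, emit neighbor 2.
Step 5: leaves = {2,6}. Remove smallest leaf 2, emit neighbor 7.
Done: 2 vertices remain (6, 7). Sequence = [2 2 5 2 7]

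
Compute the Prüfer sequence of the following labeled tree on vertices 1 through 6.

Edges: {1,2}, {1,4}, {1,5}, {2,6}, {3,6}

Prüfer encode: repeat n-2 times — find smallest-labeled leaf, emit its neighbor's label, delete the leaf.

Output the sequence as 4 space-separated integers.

Step 1: leaves = {3,4,5}. Remove smallest leaf 3, emit neighbor 6.
Step 2: leaves = {4,5,6}. Remove smallest leaf 4, emit neighbor 1.
Step 3: leaves = {5,6}. Remove smallest leaf 5, emit neighbor 1.
Step 4: leaves = {1,6}. Remove smallest leaf 1, emit neighbor 2.
Done: 2 vertices remain (2, 6). Sequence = [6 1 1 2]

Answer: 6 1 1 2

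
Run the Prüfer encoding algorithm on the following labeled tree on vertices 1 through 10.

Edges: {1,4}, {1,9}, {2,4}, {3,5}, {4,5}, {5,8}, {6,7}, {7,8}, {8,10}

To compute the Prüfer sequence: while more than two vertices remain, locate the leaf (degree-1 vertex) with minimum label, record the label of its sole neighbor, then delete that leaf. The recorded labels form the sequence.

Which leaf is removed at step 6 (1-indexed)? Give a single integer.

Answer: 1

Derivation:
Step 1: current leaves = {2,3,6,9,10}. Remove leaf 2 (neighbor: 4).
Step 2: current leaves = {3,6,9,10}. Remove leaf 3 (neighbor: 5).
Step 3: current leaves = {6,9,10}. Remove leaf 6 (neighbor: 7).
Step 4: current leaves = {7,9,10}. Remove leaf 7 (neighbor: 8).
Step 5: current leaves = {9,10}. Remove leaf 9 (neighbor: 1).
Step 6: current leaves = {1,10}. Remove leaf 1 (neighbor: 4).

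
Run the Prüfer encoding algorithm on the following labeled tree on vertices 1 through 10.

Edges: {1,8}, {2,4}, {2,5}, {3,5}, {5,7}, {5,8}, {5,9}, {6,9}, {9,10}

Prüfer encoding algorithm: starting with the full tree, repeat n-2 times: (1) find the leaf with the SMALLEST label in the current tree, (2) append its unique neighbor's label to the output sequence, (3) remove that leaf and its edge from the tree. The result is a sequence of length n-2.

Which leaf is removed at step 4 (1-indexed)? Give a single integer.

Step 1: current leaves = {1,3,4,6,7,10}. Remove leaf 1 (neighbor: 8).
Step 2: current leaves = {3,4,6,7,8,10}. Remove leaf 3 (neighbor: 5).
Step 3: current leaves = {4,6,7,8,10}. Remove leaf 4 (neighbor: 2).
Step 4: current leaves = {2,6,7,8,10}. Remove leaf 2 (neighbor: 5).

Answer: 2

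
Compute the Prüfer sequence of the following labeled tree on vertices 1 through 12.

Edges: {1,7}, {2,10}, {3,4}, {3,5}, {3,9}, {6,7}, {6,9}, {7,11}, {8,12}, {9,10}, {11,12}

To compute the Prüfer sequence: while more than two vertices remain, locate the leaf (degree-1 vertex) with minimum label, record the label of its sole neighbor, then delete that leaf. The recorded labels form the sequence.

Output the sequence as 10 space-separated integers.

Answer: 7 10 3 3 9 12 9 6 7 11

Derivation:
Step 1: leaves = {1,2,4,5,8}. Remove smallest leaf 1, emit neighbor 7.
Step 2: leaves = {2,4,5,8}. Remove smallest leaf 2, emit neighbor 10.
Step 3: leaves = {4,5,8,10}. Remove smallest leaf 4, emit neighbor 3.
Step 4: leaves = {5,8,10}. Remove smallest leaf 5, emit neighbor 3.
Step 5: leaves = {3,8,10}. Remove smallest leaf 3, emit neighbor 9.
Step 6: leaves = {8,10}. Remove smallest leaf 8, emit neighbor 12.
Step 7: leaves = {10,12}. Remove smallest leaf 10, emit neighbor 9.
Step 8: leaves = {9,12}. Remove smallest leaf 9, emit neighbor 6.
Step 9: leaves = {6,12}. Remove smallest leaf 6, emit neighbor 7.
Step 10: leaves = {7,12}. Remove smallest leaf 7, emit neighbor 11.
Done: 2 vertices remain (11, 12). Sequence = [7 10 3 3 9 12 9 6 7 11]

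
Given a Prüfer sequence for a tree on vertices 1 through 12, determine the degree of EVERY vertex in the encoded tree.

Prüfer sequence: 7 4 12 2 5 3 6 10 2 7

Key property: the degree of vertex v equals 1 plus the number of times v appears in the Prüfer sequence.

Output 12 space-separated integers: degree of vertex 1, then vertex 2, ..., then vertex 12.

p_1 = 7: count[7] becomes 1
p_2 = 4: count[4] becomes 1
p_3 = 12: count[12] becomes 1
p_4 = 2: count[2] becomes 1
p_5 = 5: count[5] becomes 1
p_6 = 3: count[3] becomes 1
p_7 = 6: count[6] becomes 1
p_8 = 10: count[10] becomes 1
p_9 = 2: count[2] becomes 2
p_10 = 7: count[7] becomes 2
Degrees (1 + count): deg[1]=1+0=1, deg[2]=1+2=3, deg[3]=1+1=2, deg[4]=1+1=2, deg[5]=1+1=2, deg[6]=1+1=2, deg[7]=1+2=3, deg[8]=1+0=1, deg[9]=1+0=1, deg[10]=1+1=2, deg[11]=1+0=1, deg[12]=1+1=2

Answer: 1 3 2 2 2 2 3 1 1 2 1 2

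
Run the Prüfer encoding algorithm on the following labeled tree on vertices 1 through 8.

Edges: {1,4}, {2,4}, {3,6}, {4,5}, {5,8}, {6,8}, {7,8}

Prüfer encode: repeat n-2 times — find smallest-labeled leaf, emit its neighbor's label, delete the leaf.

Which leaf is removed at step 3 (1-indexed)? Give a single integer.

Step 1: current leaves = {1,2,3,7}. Remove leaf 1 (neighbor: 4).
Step 2: current leaves = {2,3,7}. Remove leaf 2 (neighbor: 4).
Step 3: current leaves = {3,4,7}. Remove leaf 3 (neighbor: 6).

Answer: 3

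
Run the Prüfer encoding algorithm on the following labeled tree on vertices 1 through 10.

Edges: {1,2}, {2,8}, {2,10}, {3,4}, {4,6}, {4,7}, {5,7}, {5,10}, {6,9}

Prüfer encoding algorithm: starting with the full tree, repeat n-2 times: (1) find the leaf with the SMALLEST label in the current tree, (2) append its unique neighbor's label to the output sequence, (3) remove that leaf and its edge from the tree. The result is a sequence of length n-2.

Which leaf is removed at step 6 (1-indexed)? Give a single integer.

Step 1: current leaves = {1,3,8,9}. Remove leaf 1 (neighbor: 2).
Step 2: current leaves = {3,8,9}. Remove leaf 3 (neighbor: 4).
Step 3: current leaves = {8,9}. Remove leaf 8 (neighbor: 2).
Step 4: current leaves = {2,9}. Remove leaf 2 (neighbor: 10).
Step 5: current leaves = {9,10}. Remove leaf 9 (neighbor: 6).
Step 6: current leaves = {6,10}. Remove leaf 6 (neighbor: 4).

Answer: 6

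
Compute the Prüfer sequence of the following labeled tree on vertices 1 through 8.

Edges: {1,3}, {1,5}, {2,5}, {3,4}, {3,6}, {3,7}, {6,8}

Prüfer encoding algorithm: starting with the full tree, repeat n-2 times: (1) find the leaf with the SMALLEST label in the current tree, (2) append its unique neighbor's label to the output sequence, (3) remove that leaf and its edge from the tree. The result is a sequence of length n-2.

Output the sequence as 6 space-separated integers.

Answer: 5 3 1 3 3 6

Derivation:
Step 1: leaves = {2,4,7,8}. Remove smallest leaf 2, emit neighbor 5.
Step 2: leaves = {4,5,7,8}. Remove smallest leaf 4, emit neighbor 3.
Step 3: leaves = {5,7,8}. Remove smallest leaf 5, emit neighbor 1.
Step 4: leaves = {1,7,8}. Remove smallest leaf 1, emit neighbor 3.
Step 5: leaves = {7,8}. Remove smallest leaf 7, emit neighbor 3.
Step 6: leaves = {3,8}. Remove smallest leaf 3, emit neighbor 6.
Done: 2 vertices remain (6, 8). Sequence = [5 3 1 3 3 6]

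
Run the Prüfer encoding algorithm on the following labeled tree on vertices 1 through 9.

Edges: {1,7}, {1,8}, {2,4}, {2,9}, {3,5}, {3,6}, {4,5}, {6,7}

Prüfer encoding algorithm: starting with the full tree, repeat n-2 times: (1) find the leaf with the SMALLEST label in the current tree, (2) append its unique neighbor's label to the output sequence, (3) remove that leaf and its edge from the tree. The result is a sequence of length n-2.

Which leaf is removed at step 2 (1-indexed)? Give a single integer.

Step 1: current leaves = {8,9}. Remove leaf 8 (neighbor: 1).
Step 2: current leaves = {1,9}. Remove leaf 1 (neighbor: 7).

Answer: 1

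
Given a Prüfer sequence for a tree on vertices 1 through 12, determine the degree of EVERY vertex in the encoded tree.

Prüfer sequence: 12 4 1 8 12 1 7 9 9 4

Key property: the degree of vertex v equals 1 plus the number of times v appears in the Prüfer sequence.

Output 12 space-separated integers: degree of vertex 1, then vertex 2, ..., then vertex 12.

Answer: 3 1 1 3 1 1 2 2 3 1 1 3

Derivation:
p_1 = 12: count[12] becomes 1
p_2 = 4: count[4] becomes 1
p_3 = 1: count[1] becomes 1
p_4 = 8: count[8] becomes 1
p_5 = 12: count[12] becomes 2
p_6 = 1: count[1] becomes 2
p_7 = 7: count[7] becomes 1
p_8 = 9: count[9] becomes 1
p_9 = 9: count[9] becomes 2
p_10 = 4: count[4] becomes 2
Degrees (1 + count): deg[1]=1+2=3, deg[2]=1+0=1, deg[3]=1+0=1, deg[4]=1+2=3, deg[5]=1+0=1, deg[6]=1+0=1, deg[7]=1+1=2, deg[8]=1+1=2, deg[9]=1+2=3, deg[10]=1+0=1, deg[11]=1+0=1, deg[12]=1+2=3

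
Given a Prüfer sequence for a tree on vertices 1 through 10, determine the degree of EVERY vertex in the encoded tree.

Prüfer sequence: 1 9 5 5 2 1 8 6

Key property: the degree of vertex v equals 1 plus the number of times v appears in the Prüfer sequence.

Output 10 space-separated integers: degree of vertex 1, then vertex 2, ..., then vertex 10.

p_1 = 1: count[1] becomes 1
p_2 = 9: count[9] becomes 1
p_3 = 5: count[5] becomes 1
p_4 = 5: count[5] becomes 2
p_5 = 2: count[2] becomes 1
p_6 = 1: count[1] becomes 2
p_7 = 8: count[8] becomes 1
p_8 = 6: count[6] becomes 1
Degrees (1 + count): deg[1]=1+2=3, deg[2]=1+1=2, deg[3]=1+0=1, deg[4]=1+0=1, deg[5]=1+2=3, deg[6]=1+1=2, deg[7]=1+0=1, deg[8]=1+1=2, deg[9]=1+1=2, deg[10]=1+0=1

Answer: 3 2 1 1 3 2 1 2 2 1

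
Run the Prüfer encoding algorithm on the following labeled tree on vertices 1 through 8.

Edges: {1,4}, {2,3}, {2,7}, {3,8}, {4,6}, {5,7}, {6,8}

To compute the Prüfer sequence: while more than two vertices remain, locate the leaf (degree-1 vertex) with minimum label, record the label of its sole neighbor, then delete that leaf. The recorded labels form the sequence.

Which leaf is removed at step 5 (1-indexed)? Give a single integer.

Step 1: current leaves = {1,5}. Remove leaf 1 (neighbor: 4).
Step 2: current leaves = {4,5}. Remove leaf 4 (neighbor: 6).
Step 3: current leaves = {5,6}. Remove leaf 5 (neighbor: 7).
Step 4: current leaves = {6,7}. Remove leaf 6 (neighbor: 8).
Step 5: current leaves = {7,8}. Remove leaf 7 (neighbor: 2).

Answer: 7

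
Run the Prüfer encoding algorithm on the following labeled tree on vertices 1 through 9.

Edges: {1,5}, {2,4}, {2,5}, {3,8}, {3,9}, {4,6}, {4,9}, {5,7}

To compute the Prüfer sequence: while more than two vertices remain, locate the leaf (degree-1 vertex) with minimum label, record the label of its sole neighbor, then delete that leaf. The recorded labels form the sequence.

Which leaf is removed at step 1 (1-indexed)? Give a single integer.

Step 1: current leaves = {1,6,7,8}. Remove leaf 1 (neighbor: 5).

Answer: 1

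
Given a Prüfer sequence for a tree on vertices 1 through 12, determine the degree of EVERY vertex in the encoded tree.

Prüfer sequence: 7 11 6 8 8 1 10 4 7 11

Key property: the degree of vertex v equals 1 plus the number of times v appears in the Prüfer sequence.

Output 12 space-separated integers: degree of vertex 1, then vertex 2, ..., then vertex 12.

p_1 = 7: count[7] becomes 1
p_2 = 11: count[11] becomes 1
p_3 = 6: count[6] becomes 1
p_4 = 8: count[8] becomes 1
p_5 = 8: count[8] becomes 2
p_6 = 1: count[1] becomes 1
p_7 = 10: count[10] becomes 1
p_8 = 4: count[4] becomes 1
p_9 = 7: count[7] becomes 2
p_10 = 11: count[11] becomes 2
Degrees (1 + count): deg[1]=1+1=2, deg[2]=1+0=1, deg[3]=1+0=1, deg[4]=1+1=2, deg[5]=1+0=1, deg[6]=1+1=2, deg[7]=1+2=3, deg[8]=1+2=3, deg[9]=1+0=1, deg[10]=1+1=2, deg[11]=1+2=3, deg[12]=1+0=1

Answer: 2 1 1 2 1 2 3 3 1 2 3 1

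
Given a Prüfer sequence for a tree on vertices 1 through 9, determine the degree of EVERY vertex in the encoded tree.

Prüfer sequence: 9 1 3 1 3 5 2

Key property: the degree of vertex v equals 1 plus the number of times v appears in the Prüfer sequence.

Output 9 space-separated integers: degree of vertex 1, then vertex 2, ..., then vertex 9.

p_1 = 9: count[9] becomes 1
p_2 = 1: count[1] becomes 1
p_3 = 3: count[3] becomes 1
p_4 = 1: count[1] becomes 2
p_5 = 3: count[3] becomes 2
p_6 = 5: count[5] becomes 1
p_7 = 2: count[2] becomes 1
Degrees (1 + count): deg[1]=1+2=3, deg[2]=1+1=2, deg[3]=1+2=3, deg[4]=1+0=1, deg[5]=1+1=2, deg[6]=1+0=1, deg[7]=1+0=1, deg[8]=1+0=1, deg[9]=1+1=2

Answer: 3 2 3 1 2 1 1 1 2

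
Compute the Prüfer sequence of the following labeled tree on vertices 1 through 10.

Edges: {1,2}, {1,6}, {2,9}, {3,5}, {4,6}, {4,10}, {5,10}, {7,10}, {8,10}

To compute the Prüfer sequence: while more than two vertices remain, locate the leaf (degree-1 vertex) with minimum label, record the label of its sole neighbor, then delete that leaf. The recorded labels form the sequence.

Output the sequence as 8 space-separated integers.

Answer: 5 10 10 10 2 1 6 4

Derivation:
Step 1: leaves = {3,7,8,9}. Remove smallest leaf 3, emit neighbor 5.
Step 2: leaves = {5,7,8,9}. Remove smallest leaf 5, emit neighbor 10.
Step 3: leaves = {7,8,9}. Remove smallest leaf 7, emit neighbor 10.
Step 4: leaves = {8,9}. Remove smallest leaf 8, emit neighbor 10.
Step 5: leaves = {9,10}. Remove smallest leaf 9, emit neighbor 2.
Step 6: leaves = {2,10}. Remove smallest leaf 2, emit neighbor 1.
Step 7: leaves = {1,10}. Remove smallest leaf 1, emit neighbor 6.
Step 8: leaves = {6,10}. Remove smallest leaf 6, emit neighbor 4.
Done: 2 vertices remain (4, 10). Sequence = [5 10 10 10 2 1 6 4]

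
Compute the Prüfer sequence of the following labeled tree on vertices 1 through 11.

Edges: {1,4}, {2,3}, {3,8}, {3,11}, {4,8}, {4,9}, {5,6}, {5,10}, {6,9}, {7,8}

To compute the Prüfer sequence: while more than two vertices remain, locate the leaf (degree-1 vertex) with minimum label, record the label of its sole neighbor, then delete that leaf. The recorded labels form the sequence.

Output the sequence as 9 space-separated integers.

Answer: 4 3 8 5 6 9 4 8 3

Derivation:
Step 1: leaves = {1,2,7,10,11}. Remove smallest leaf 1, emit neighbor 4.
Step 2: leaves = {2,7,10,11}. Remove smallest leaf 2, emit neighbor 3.
Step 3: leaves = {7,10,11}. Remove smallest leaf 7, emit neighbor 8.
Step 4: leaves = {10,11}. Remove smallest leaf 10, emit neighbor 5.
Step 5: leaves = {5,11}. Remove smallest leaf 5, emit neighbor 6.
Step 6: leaves = {6,11}. Remove smallest leaf 6, emit neighbor 9.
Step 7: leaves = {9,11}. Remove smallest leaf 9, emit neighbor 4.
Step 8: leaves = {4,11}. Remove smallest leaf 4, emit neighbor 8.
Step 9: leaves = {8,11}. Remove smallest leaf 8, emit neighbor 3.
Done: 2 vertices remain (3, 11). Sequence = [4 3 8 5 6 9 4 8 3]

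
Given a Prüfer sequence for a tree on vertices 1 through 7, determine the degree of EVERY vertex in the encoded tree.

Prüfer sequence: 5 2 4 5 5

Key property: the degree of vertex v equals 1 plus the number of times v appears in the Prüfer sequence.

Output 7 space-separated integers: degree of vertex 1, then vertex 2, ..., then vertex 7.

Answer: 1 2 1 2 4 1 1

Derivation:
p_1 = 5: count[5] becomes 1
p_2 = 2: count[2] becomes 1
p_3 = 4: count[4] becomes 1
p_4 = 5: count[5] becomes 2
p_5 = 5: count[5] becomes 3
Degrees (1 + count): deg[1]=1+0=1, deg[2]=1+1=2, deg[3]=1+0=1, deg[4]=1+1=2, deg[5]=1+3=4, deg[6]=1+0=1, deg[7]=1+0=1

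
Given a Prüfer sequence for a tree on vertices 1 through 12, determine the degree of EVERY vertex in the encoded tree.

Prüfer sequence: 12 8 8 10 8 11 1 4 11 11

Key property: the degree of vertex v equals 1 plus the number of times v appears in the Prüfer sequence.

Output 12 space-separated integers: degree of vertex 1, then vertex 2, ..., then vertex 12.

Answer: 2 1 1 2 1 1 1 4 1 2 4 2

Derivation:
p_1 = 12: count[12] becomes 1
p_2 = 8: count[8] becomes 1
p_3 = 8: count[8] becomes 2
p_4 = 10: count[10] becomes 1
p_5 = 8: count[8] becomes 3
p_6 = 11: count[11] becomes 1
p_7 = 1: count[1] becomes 1
p_8 = 4: count[4] becomes 1
p_9 = 11: count[11] becomes 2
p_10 = 11: count[11] becomes 3
Degrees (1 + count): deg[1]=1+1=2, deg[2]=1+0=1, deg[3]=1+0=1, deg[4]=1+1=2, deg[5]=1+0=1, deg[6]=1+0=1, deg[7]=1+0=1, deg[8]=1+3=4, deg[9]=1+0=1, deg[10]=1+1=2, deg[11]=1+3=4, deg[12]=1+1=2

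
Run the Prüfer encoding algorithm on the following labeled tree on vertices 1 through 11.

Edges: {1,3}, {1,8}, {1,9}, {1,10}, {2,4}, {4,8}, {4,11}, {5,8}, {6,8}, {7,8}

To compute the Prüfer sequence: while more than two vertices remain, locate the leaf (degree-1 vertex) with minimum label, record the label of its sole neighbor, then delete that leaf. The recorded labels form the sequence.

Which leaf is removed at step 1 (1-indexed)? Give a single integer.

Answer: 2

Derivation:
Step 1: current leaves = {2,3,5,6,7,9,10,11}. Remove leaf 2 (neighbor: 4).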